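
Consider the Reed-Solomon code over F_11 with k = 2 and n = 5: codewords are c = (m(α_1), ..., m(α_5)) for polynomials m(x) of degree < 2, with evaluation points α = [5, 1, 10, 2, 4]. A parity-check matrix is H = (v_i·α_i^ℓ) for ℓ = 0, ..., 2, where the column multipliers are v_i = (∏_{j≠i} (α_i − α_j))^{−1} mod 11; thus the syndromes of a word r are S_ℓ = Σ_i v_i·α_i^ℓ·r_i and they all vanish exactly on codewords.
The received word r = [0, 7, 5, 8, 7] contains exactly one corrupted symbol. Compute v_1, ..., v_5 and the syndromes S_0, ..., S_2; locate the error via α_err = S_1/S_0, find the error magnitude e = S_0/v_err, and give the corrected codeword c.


S = (10, 7, 6), error at position 5, error magnitude e = 8, c = [0, 7, 5, 8, 10].

Step 1: column multipliers v_i = (∏_{j≠i}(α_i − α_j))^{−1} mod 11.
  i = 1 (α = 5): (5−1)(5−10)(5−2)(5−4) = 4·(−5)·3·1 = −60 ≡ 6, so v_1 = 6^{−1} = 2 (mod 11).
  i = 2 (α = 1): (1−5)(1−10)(1−2)(1−4) = (−4)·(−9)·(−1)·(−3) = 108 ≡ 9, so v_2 = 9^{−1} = 5 (mod 11).
  i = 3 (α = 10): (10−5)(10−1)(10−2)(10−4) = 5·9·8·6 = 2160 ≡ 4, so v_3 = 4^{−1} = 3 (mod 11).
  i = 4 (α = 2): (2−5)(2−1)(2−10)(2−4) = (−3)·1·(−8)·(−2) = −48 ≡ 7, so v_4 = 7^{−1} = 8 (mod 11).
  i = 5 (α = 4): (4−5)(4−1)(4−10)(4−2) = (−1)·3·(−6)·2 = 36 ≡ 3, so v_5 = 3^{−1} = 4 (mod 11).
  v = [2, 5, 3, 8, 4].
Step 2: syndromes of r = [0, 7, 5, 8, 7] (all sums mod 11).
  S_0 = Σ v_i r_i = 2·0 + 5·7 + 3·5 + 8·8 + 4·7 = 142 ≡ 10.
  S_1 = Σ v_i α_i r_i = 2·5·0 + 5·1·7 + 3·10·5 + 8·2·8 + 4·4·7 = 425 ≡ 7.
  α_i^2 mod 11 = [3, 1, 1, 4, 5].
  S_2 = Σ v_i α_i^2 r_i = 2·3·0 + 5·1·7 + 3·1·5 + 8·4·8 + 4·5·7 = 446 ≡ 6.
  S = (10, 7, 6) ≠ 0, so r is not a codeword (an error is present).
Step 3: locate the error. For a single error e at position i, S_ℓ = v_i·e·α_i^ℓ, so α_err = S_1/S_0.
  S_0^{−1} = 10^{−1} = 10 (mod 11), so α_err = 7·10 = 70 ≡ 4 = α_5. Error position i = 5.
  Consistency check: S_2/S_1 = 6·8 = 48 ≡ 4 = α_err ✓ (single-error assumption holds).
Step 4: error magnitude e = S_0/v_5 = S_0·∏_{j≠5}(α_5 − α_j) = 10·3 = 30 ≡ 8 (mod 11).
Step 5: correct position 5: c_5 = r_5 − e = 7 − 8 ≡ 10 (mod 11). Hence c = [0, 7, 5, 8, 10].
  Check: interpolating c through the α_i gives m(x) = 6 + 1·x (degree < 2) with m(α_i) = c_i for every i, so c is indeed a codeword.


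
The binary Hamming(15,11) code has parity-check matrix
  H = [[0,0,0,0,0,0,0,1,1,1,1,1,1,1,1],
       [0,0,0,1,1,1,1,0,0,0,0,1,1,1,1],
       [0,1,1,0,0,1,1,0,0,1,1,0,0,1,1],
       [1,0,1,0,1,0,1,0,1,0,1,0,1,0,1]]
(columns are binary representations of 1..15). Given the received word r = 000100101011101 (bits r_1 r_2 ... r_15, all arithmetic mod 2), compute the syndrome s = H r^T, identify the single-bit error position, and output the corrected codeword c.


s = (1, 1, 1, 1)^T, error position = 15, corrected codeword c = 000100101011100

Compute s = H r^T mod 2 one row at a time:
  s_1 = 0 + 1 + 0 + 1 + 1 + 1 + 0 + 1 = 5 ≡ 1 (mod 2).
  s_2 = 1 + 0 + 0 + 1 + 1 + 1 + 0 + 1 = 5 ≡ 1 (mod 2).
  s_3 = 0 + 0 + 0 + 1 + 0 + 1 + 0 + 1 = 3 ≡ 1 (mod 2).
  s_4 = 0 + 0 + 0 + 1 + 1 + 1 + 1 + 1 = 5 ≡ 1 (mod 2).
s = (1, 1, 1, 1)^T — this equals column 15 of H (binary 1111), so error is at position 15.
Correct: flip bit 15 of r = 000100101011101 to get c = 000100101011100.


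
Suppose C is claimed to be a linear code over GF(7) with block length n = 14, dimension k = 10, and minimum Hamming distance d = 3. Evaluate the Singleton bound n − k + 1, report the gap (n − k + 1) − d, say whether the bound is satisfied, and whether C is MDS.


Singleton RHS = n − k + 1 = 5, slack = 2, bound satisfied, not MDS.

Singleton bound: d ≤ n − k + 1.
Here n = 14, k = 10, so n − k + 1 = 5.
Given d = 3, check d ≤ 5: YES.
Slack = (n − k + 1) − d = 2.
The code is NOT MDS (slack = 2 > 0).
Description: the claimed parameters are [14, 10, 3]_7; such a code would be non-MDS.


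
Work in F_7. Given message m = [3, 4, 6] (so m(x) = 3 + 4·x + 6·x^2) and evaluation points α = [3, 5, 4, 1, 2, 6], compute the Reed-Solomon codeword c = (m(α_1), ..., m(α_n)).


c = [6, 5, 3, 6, 0, 5]

Message polynomial: m(x) = 3 + 4·x + 6·x^2 (mod 7).
For each evaluation point α_i, compute m(α_i) mod 7:
  α_1 = 3: Horner steps 6 → 1 → 6, so m(3) = 6.
  α_2 = 5: Horner steps 6 → 6 → 5, so m(5) = 5.
  α_3 = 4: Horner steps 6 → 0 → 3, so m(4) = 3.
  α_4 = 1: Horner steps 6 → 3 → 6, so m(1) = 6.
  α_5 = 2: Horner steps 6 → 2 → 0, so m(2) = 0.
  α_6 = 6: Horner steps 6 → 5 → 5, so m(6) = 5.
Codeword c = [6, 5, 3, 6, 0, 5] ∈ F_7^6.


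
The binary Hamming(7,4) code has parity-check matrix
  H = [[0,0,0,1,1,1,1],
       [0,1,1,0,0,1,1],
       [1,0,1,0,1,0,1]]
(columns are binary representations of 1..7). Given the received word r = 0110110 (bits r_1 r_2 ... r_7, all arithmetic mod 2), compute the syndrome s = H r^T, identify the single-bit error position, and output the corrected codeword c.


s = (0, 1, 0)^T, error position = 2, corrected codeword c = 0010110

Compute s = H r^T mod 2 one row at a time:
  s_1 = 0 + 1 + 1 + 0 = 2 ≡ 0 (mod 2).
  s_2 = 1 + 1 + 1 + 0 = 3 ≡ 1 (mod 2).
  s_3 = 0 + 1 + 1 + 0 = 2 ≡ 0 (mod 2).
s = (0, 1, 0)^T — this equals column 2 of H (binary 010), so error is at position 2.
Correct: flip bit 2 of r = 0110110 to get c = 0010110.


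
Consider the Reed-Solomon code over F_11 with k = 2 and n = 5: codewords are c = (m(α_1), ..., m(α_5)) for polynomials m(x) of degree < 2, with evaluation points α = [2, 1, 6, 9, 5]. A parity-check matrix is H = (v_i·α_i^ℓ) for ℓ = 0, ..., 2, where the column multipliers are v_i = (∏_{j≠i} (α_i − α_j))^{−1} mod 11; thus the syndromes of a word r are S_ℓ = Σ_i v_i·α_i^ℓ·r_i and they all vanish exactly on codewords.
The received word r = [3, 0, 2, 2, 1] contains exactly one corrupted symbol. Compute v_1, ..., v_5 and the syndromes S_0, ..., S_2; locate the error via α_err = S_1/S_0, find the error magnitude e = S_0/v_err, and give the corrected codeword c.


S = (7, 9, 10), error at position 3, error magnitude e = 9, c = [3, 0, 4, 2, 1].

Step 1: column multipliers v_i = (∏_{j≠i}(α_i − α_j))^{−1} mod 11.
  i = 1 (α = 2): (2−1)(2−6)(2−9)(2−5) = 1·(−4)·(−7)·(−3) = −84 ≡ 4, so v_1 = 4^{−1} = 3 (mod 11).
  i = 2 (α = 1): (1−2)(1−6)(1−9)(1−5) = (−1)·(−5)·(−8)·(−4) = 160 ≡ 6, so v_2 = 6^{−1} = 2 (mod 11).
  i = 3 (α = 6): (6−2)(6−1)(6−9)(6−5) = 4·5·(−3)·1 = −60 ≡ 6, so v_3 = 6^{−1} = 2 (mod 11).
  i = 4 (α = 9): (9−2)(9−1)(9−6)(9−5) = 7·8·3·4 = 672 ≡ 1, so v_4 = 1^{−1} = 1 (mod 11).
  i = 5 (α = 5): (5−2)(5−1)(5−6)(5−9) = 3·4·(−1)·(−4) = 48 ≡ 4, so v_5 = 4^{−1} = 3 (mod 11).
  v = [3, 2, 2, 1, 3].
Step 2: syndromes of r = [3, 0, 2, 2, 1] (all sums mod 11).
  S_0 = Σ v_i r_i = 3·3 + 2·0 + 2·2 + 1·2 + 3·1 = 18 ≡ 7.
  S_1 = Σ v_i α_i r_i = 3·2·3 + 2·1·0 + 2·6·2 + 1·9·2 + 3·5·1 = 75 ≡ 9.
  α_i^2 mod 11 = [4, 1, 3, 4, 3].
  S_2 = Σ v_i α_i^2 r_i = 3·4·3 + 2·1·0 + 2·3·2 + 1·4·2 + 3·3·1 = 65 ≡ 10.
  S = (7, 9, 10) ≠ 0, so r is not a codeword (an error is present).
Step 3: locate the error. For a single error e at position i, S_ℓ = v_i·e·α_i^ℓ, so α_err = S_1/S_0.
  S_0^{−1} = 7^{−1} = 8 (mod 11), so α_err = 9·8 = 72 ≡ 6 = α_3. Error position i = 3.
  Consistency check: S_2/S_1 = 10·5 = 50 ≡ 6 = α_err ✓ (single-error assumption holds).
Step 4: error magnitude e = S_0/v_3 = S_0·∏_{j≠3}(α_3 − α_j) = 7·6 = 42 ≡ 9 (mod 11).
Step 5: correct position 3: c_3 = r_3 − e = 2 − 9 ≡ 4 (mod 11). Hence c = [3, 0, 4, 2, 1].
  Check: interpolating c through the α_i gives m(x) = 8 + 3·x (degree < 2) with m(α_i) = c_i for every i, so c is indeed a codeword.


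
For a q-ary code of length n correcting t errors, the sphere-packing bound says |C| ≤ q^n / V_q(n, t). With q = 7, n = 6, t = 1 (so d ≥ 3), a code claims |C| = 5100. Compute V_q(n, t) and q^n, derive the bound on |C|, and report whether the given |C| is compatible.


V_q(n, t) = 37, q^n = 117649, Hamming bound = 3179, |C| = 5100 > bound (violated).

Step 1: Compute V_q(n, t) = Σ_{j=0}^1 C(n, j) (q−1)^j.
  j = 0: C(6,0)·(6)^0 = 1·1 = 1.
  j = 1: C(6,1)·(6)^1 = 6·6 = 36.
  V_q(n, t) = 1 + 36 = 37.
Step 2: q^n = 7^6 = 117649.
Step 3: Hamming bound ⌊q^n / V_q(n,t)⌋ = ⌊117649/37⌋ = 3179.
Step 4: Compare |C| = 5100 to 3179: violated.
The claimed |C| lies above the Hamming bound, so no 7-ary code of length 6 with d ≥ 3 can have 5100 codewords.


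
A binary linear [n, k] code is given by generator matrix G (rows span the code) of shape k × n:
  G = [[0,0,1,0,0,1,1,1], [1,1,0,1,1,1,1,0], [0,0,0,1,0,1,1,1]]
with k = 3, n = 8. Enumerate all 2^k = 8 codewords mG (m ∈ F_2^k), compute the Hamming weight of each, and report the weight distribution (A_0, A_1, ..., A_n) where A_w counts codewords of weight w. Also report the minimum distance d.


Weight distribution: A_0 = 1, A_2 = 1, A_4 = 3, A_6 = 3. Minimum distance d = 2.

Enumerate all 2^3 = 8 messages m ∈ F_2^3.
For each, compute codeword c = mG in F_2^8, then tally its weight.
  m = 000 → c = 00000000, weight = 0.
  m = 100 → c = 00100111, weight = 4.
  m = 010 → c = 11011110, weight = 6.
  m = 110 → c = 11111001, weight = 6.
  m = 001 → c = 00010111, weight = 4.
  m = 101 → c = 00110000, weight = 2.
  m = 011 → c = 11001001, weight = 4.
  m = 111 → c = 11101110, weight = 6.
Tally weights:
  weight 0: 1 codewords.
  weight 2: 1 codewords.
  weight 4: 3 codewords.
  weight 6: 3 codewords.
Minimum distance d = smallest w > 0 with A_w > 0 = 2.
Sanity: Σ A_w = 8 = 2^3 = 8 ✓.


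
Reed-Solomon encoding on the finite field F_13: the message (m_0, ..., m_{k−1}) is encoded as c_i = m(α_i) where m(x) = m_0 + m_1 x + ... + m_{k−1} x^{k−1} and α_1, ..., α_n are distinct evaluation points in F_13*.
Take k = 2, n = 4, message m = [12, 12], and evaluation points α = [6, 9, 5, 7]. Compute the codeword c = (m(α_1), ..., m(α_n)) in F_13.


c = [6, 3, 7, 5]

Message polynomial: m(x) = 12 + 12·x (mod 13).
For each evaluation point α_i, compute m(α_i) mod 13:
  α_1 = 6: Horner steps 12 → 6, so m(6) = 6.
  α_2 = 9: Horner steps 12 → 3, so m(9) = 3.
  α_3 = 5: Horner steps 12 → 7, so m(5) = 7.
  α_4 = 7: Horner steps 12 → 5, so m(7) = 5.
Codeword c = [6, 3, 7, 5] ∈ F_13^4.


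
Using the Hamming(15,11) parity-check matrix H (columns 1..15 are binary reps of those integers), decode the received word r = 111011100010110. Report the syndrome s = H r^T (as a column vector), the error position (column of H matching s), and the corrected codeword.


s = (1, 1, 0, 0)^T, error position = 12, corrected codeword c = 111011100011110

Compute s = H r^T mod 2 one row at a time:
  s_1 = 0 + 0 + 0 + 1 + 0 + 1 + 1 + 0 = 3 ≡ 1 (mod 2).
  s_2 = 0 + 1 + 1 + 1 + 0 + 1 + 1 + 0 = 5 ≡ 1 (mod 2).
  s_3 = 1 + 1 + 1 + 1 + 0 + 1 + 1 + 0 = 6 ≡ 0 (mod 2).
  s_4 = 1 + 1 + 1 + 1 + 0 + 1 + 1 + 0 = 6 ≡ 0 (mod 2).
s = (1, 1, 0, 0)^T — this equals column 12 of H (binary 1100), so error is at position 12.
Correct: flip bit 12 of r = 111011100010110 to get c = 111011100011110.


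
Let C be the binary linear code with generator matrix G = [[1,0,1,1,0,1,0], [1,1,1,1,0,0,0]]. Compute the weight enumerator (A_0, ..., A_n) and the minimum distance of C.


Weight distribution: A_0 = 1, A_2 = 1, A_4 = 2. Minimum distance d = 2.

Enumerate all 2^2 = 4 messages m ∈ F_2^2.
For each, compute codeword c = mG in F_2^7, then tally its weight.
  m = 00 → c = 0000000, weight = 0.
  m = 10 → c = 1011010, weight = 4.
  m = 01 → c = 1111000, weight = 4.
  m = 11 → c = 0100010, weight = 2.
Tally weights:
  weight 0: 1 codewords.
  weight 2: 1 codewords.
  weight 4: 2 codewords.
Minimum distance d = smallest w > 0 with A_w > 0 = 2.
Sanity: Σ A_w = 4 = 2^2 = 4 ✓.


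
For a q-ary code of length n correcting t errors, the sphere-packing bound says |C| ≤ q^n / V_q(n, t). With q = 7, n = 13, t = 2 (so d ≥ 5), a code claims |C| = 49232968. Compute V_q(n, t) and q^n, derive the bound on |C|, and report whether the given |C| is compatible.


V_q(n, t) = 2887, q^n = 96889010407, Hamming bound = 33560446, |C| = 49232968 > bound (violated).

Step 1: Compute V_q(n, t) = Σ_{j=0}^2 C(n, j) (q−1)^j.
  j = 0: C(13,0)·(6)^0 = 1·1 = 1.
  j = 1: C(13,1)·(6)^1 = 13·6 = 78.
  j = 2: C(13,2)·(6)^2 = 78·36 = 2808.
  V_q(n, t) = 1 + 78 + 2808 = 2887.
Step 2: q^n = 7^13 = 96889010407.
Step 3: Hamming bound ⌊q^n / V_q(n,t)⌋ = ⌊96889010407/2887⌋ = 33560446.
Step 4: Compare |C| = 49232968 to 33560446: violated.
The claimed |C| lies above the Hamming bound, so no 7-ary code of length 13 with d ≥ 5 can have 49232968 codewords.


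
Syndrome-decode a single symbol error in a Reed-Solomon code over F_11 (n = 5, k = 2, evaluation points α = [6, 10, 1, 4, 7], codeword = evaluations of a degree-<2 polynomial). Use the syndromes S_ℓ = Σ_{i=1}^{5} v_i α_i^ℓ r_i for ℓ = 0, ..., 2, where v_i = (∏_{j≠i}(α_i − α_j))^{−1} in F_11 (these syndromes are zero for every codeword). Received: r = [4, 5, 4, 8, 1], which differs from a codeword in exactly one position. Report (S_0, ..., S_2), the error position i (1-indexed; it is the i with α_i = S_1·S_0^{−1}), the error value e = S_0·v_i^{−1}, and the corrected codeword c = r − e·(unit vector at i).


S = (9, 10, 5), error at position 1, error magnitude e = 8, c = [7, 5, 4, 8, 1].

Step 1: column multipliers v_i = (∏_{j≠i}(α_i − α_j))^{−1} mod 11.
  i = 1 (α = 6): (6−10)(6−1)(6−4)(6−7) = (−4)·5·2·(−1) = 40 ≡ 7, so v_1 = 7^{−1} = 8 (mod 11).
  i = 2 (α = 10): (10−6)(10−1)(10−4)(10−7) = 4·9·6·3 = 648 ≡ 10, so v_2 = 10^{−1} = 10 (mod 11).
  i = 3 (α = 1): (1−6)(1−10)(1−4)(1−7) = (−5)·(−9)·(−3)·(−6) = 810 ≡ 7, so v_3 = 7^{−1} = 8 (mod 11).
  i = 4 (α = 4): (4−6)(4−10)(4−1)(4−7) = (−2)·(−6)·3·(−3) = −108 ≡ 2, so v_4 = 2^{−1} = 6 (mod 11).
  i = 5 (α = 7): (7−6)(7−10)(7−1)(7−4) = 1·(−3)·6·3 = −54 ≡ 1, so v_5 = 1^{−1} = 1 (mod 11).
  v = [8, 10, 8, 6, 1].
Step 2: syndromes of r = [4, 5, 4, 8, 1] (all sums mod 11).
  S_0 = Σ v_i r_i = 8·4 + 10·5 + 8·4 + 6·8 + 1·1 = 163 ≡ 9.
  S_1 = Σ v_i α_i r_i = 8·6·4 + 10·10·5 + 8·1·4 + 6·4·8 + 1·7·1 = 923 ≡ 10.
  α_i^2 mod 11 = [3, 1, 1, 5, 5].
  S_2 = Σ v_i α_i^2 r_i = 8·3·4 + 10·1·5 + 8·1·4 + 6·5·8 + 1·5·1 = 423 ≡ 5.
  S = (9, 10, 5) ≠ 0, so r is not a codeword (an error is present).
Step 3: locate the error. For a single error e at position i, S_ℓ = v_i·e·α_i^ℓ, so α_err = S_1/S_0.
  S_0^{−1} = 9^{−1} = 5 (mod 11), so α_err = 10·5 = 50 ≡ 6 = α_1. Error position i = 1.
  Consistency check: S_2/S_1 = 5·10 = 50 ≡ 6 = α_err ✓ (single-error assumption holds).
Step 4: error magnitude e = S_0/v_1 = S_0·∏_{j≠1}(α_1 − α_j) = 9·7 = 63 ≡ 8 (mod 11).
Step 5: correct position 1: c_1 = r_1 − e = 4 − 8 ≡ 7 (mod 11). Hence c = [7, 5, 4, 8, 1].
  Check: interpolating c through the α_i gives m(x) = 10 + 5·x (degree < 2) with m(α_i) = c_i for every i, so c is indeed a codeword.


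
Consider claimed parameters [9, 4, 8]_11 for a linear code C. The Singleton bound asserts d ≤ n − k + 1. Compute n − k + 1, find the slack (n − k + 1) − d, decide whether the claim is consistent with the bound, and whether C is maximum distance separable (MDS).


Singleton RHS = n − k + 1 = 6, slack = -2, bound violated (no such code; not MDS).

Singleton bound: d ≤ n − k + 1.
Here n = 9, k = 4, so n − k + 1 = 6.
Given d = 8, check d ≤ 6: NO.
Slack = (n − k + 1) − d = -2.
The slack is negative: d = 8 exceeds n − k + 1 = 6 by 2, so the Singleton bound is violated and no linear [9, 4, 8]_11 code can exist. In particular it is not MDS (MDS requires d = n − k + 1 exactly).
Description: the claimed parameters are [9, 4, 8]_11; such a code would be impossible (violates the Singleton bound).


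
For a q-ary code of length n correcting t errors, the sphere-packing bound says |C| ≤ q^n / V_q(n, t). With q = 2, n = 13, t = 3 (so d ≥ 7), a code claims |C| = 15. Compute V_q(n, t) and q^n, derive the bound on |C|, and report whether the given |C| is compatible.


V_q(n, t) = 378, q^n = 8192, Hamming bound = 21, |C| = 15 ≤ bound (satisfied).

Step 1: Compute V_q(n, t) = Σ_{j=0}^3 C(n, j) (q−1)^j.
  j = 0: C(13,0)·(1)^0 = 1·1 = 1.
  j = 1: C(13,1)·(1)^1 = 13·1 = 13.
  j = 2: C(13,2)·(1)^2 = 78·1 = 78.
  j = 3: C(13,3)·(1)^3 = 286·1 = 286.
  V_q(n, t) = 1 + 13 + 78 + 286 = 378.
Step 2: q^n = 2^13 = 8192.
Step 3: Hamming bound ⌊q^n / V_q(n,t)⌋ = ⌊8192/378⌋ = 21.
Step 4: Compare |C| = 15 to 21: satisfied.
The claimed |C| lies below the Hamming bound.


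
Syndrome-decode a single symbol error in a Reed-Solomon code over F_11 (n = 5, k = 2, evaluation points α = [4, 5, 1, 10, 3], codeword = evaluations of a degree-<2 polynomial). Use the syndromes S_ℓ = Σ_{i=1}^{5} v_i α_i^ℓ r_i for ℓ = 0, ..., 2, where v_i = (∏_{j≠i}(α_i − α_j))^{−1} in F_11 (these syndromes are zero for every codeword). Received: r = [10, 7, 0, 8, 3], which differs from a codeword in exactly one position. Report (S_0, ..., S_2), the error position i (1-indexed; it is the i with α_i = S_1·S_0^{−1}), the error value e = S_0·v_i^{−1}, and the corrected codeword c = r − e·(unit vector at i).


S = (3, 4, 9), error at position 2, error magnitude e = 1, c = [10, 6, 0, 8, 3].

Step 1: column multipliers v_i = (∏_{j≠i}(α_i − α_j))^{−1} mod 11.
  i = 1 (α = 4): (4−5)(4−1)(4−10)(4−3) = (−1)·3·(−6)·1 = 18 ≡ 7, so v_1 = 7^{−1} = 8 (mod 11).
  i = 2 (α = 5): (5−4)(5−1)(5−10)(5−3) = 1·4·(−5)·2 = −40 ≡ 4, so v_2 = 4^{−1} = 3 (mod 11).
  i = 3 (α = 1): (1−4)(1−5)(1−10)(1−3) = (−3)·(−4)·(−9)·(−2) = 216 ≡ 7, so v_3 = 7^{−1} = 8 (mod 11).
  i = 4 (α = 10): (10−4)(10−5)(10−1)(10−3) = 6·5·9·7 = 1890 ≡ 9, so v_4 = 9^{−1} = 5 (mod 11).
  i = 5 (α = 3): (3−4)(3−5)(3−1)(3−10) = (−1)·(−2)·2·(−7) = −28 ≡ 5, so v_5 = 5^{−1} = 9 (mod 11).
  v = [8, 3, 8, 5, 9].
Step 2: syndromes of r = [10, 7, 0, 8, 3] (all sums mod 11).
  S_0 = Σ v_i r_i = 8·10 + 3·7 + 8·0 + 5·8 + 9·3 = 168 ≡ 3.
  S_1 = Σ v_i α_i r_i = 8·4·10 + 3·5·7 + 8·1·0 + 5·10·8 + 9·3·3 = 906 ≡ 4.
  α_i^2 mod 11 = [5, 3, 1, 1, 9].
  S_2 = Σ v_i α_i^2 r_i = 8·5·10 + 3·3·7 + 8·1·0 + 5·1·8 + 9·9·3 = 746 ≡ 9.
  S = (3, 4, 9) ≠ 0, so r is not a codeword (an error is present).
Step 3: locate the error. For a single error e at position i, S_ℓ = v_i·e·α_i^ℓ, so α_err = S_1/S_0.
  S_0^{−1} = 3^{−1} = 4 (mod 11), so α_err = 4·4 = 16 ≡ 5 = α_2. Error position i = 2.
  Consistency check: S_2/S_1 = 9·3 = 27 ≡ 5 = α_err ✓ (single-error assumption holds).
Step 4: error magnitude e = S_0/v_2 = S_0·∏_{j≠2}(α_2 − α_j) = 3·4 = 12 ≡ 1 (mod 11).
Step 5: correct position 2: c_2 = r_2 − e = 7 − 1 ≡ 6 (mod 11). Hence c = [10, 6, 0, 8, 3].
  Check: interpolating c through the α_i gives m(x) = 4 + 7·x (degree < 2) with m(α_i) = c_i for every i, so c is indeed a codeword.


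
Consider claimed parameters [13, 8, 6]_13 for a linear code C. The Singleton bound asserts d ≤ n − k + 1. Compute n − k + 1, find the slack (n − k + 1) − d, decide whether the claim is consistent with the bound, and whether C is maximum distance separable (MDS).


Singleton RHS = n − k + 1 = 6, slack = 0, bound satisfied, MDS.

Singleton bound: d ≤ n − k + 1.
Here n = 13, k = 8, so n − k + 1 = 6.
Given d = 6, check d ≤ 6: YES.
Slack = (n − k + 1) − d = 0.
The code is MDS (slack = 0).
Description: the claimed parameters are [13, 8, 6]_13; such a code would be MDS (meets Singleton bound).


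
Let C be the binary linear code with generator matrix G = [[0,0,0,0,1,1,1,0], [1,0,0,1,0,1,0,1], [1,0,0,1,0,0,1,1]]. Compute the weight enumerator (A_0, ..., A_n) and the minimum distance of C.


Weight distribution: A_0 = 1, A_1 = 1, A_2 = 1, A_3 = 1, A_4 = 2, A_5 = 2. Minimum distance d = 1.

Enumerate all 2^3 = 8 messages m ∈ F_2^3.
For each, compute codeword c = mG in F_2^8, then tally its weight.
  m = 000 → c = 00000000, weight = 0.
  m = 100 → c = 00001110, weight = 3.
  m = 010 → c = 10010101, weight = 4.
  m = 110 → c = 10011011, weight = 5.
  m = 001 → c = 10010011, weight = 4.
  m = 101 → c = 10011101, weight = 5.
  m = 011 → c = 00000110, weight = 2.
  m = 111 → c = 00001000, weight = 1.
Tally weights:
  weight 0: 1 codewords.
  weight 1: 1 codewords.
  weight 2: 1 codewords.
  weight 3: 1 codewords.
  weight 4: 2 codewords.
  weight 5: 2 codewords.
Minimum distance d = smallest w > 0 with A_w > 0 = 1.
Sanity: Σ A_w = 8 = 2^3 = 8 ✓.


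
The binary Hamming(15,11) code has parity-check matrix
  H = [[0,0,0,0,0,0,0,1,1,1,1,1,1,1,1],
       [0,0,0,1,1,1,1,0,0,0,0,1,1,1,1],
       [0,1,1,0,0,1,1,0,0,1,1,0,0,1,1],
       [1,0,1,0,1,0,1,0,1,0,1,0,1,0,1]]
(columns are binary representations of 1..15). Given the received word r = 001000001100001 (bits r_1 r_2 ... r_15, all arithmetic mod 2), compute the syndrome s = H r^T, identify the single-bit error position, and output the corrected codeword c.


s = (1, 1, 1, 1)^T, error position = 15, corrected codeword c = 001000001100000

Compute s = H r^T mod 2 one row at a time:
  s_1 = 0 + 1 + 1 + 0 + 0 + 0 + 0 + 1 = 3 ≡ 1 (mod 2).
  s_2 = 0 + 0 + 0 + 0 + 0 + 0 + 0 + 1 = 1 ≡ 1 (mod 2).
  s_3 = 0 + 1 + 0 + 0 + 1 + 0 + 0 + 1 = 3 ≡ 1 (mod 2).
  s_4 = 0 + 1 + 0 + 0 + 1 + 0 + 0 + 1 = 3 ≡ 1 (mod 2).
s = (1, 1, 1, 1)^T — this equals column 15 of H (binary 1111), so error is at position 15.
Correct: flip bit 15 of r = 001000001100001 to get c = 001000001100000.


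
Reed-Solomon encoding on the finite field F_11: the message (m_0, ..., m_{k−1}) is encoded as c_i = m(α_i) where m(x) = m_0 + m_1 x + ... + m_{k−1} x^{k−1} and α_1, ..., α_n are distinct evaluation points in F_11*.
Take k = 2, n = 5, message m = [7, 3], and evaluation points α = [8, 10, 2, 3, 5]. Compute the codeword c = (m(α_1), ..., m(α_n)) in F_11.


c = [9, 4, 2, 5, 0]

Message polynomial: m(x) = 7 + 3·x (mod 11).
For each evaluation point α_i, compute m(α_i) mod 11:
  α_1 = 8: Horner steps 3 → 9, so m(8) = 9.
  α_2 = 10: Horner steps 3 → 4, so m(10) = 4.
  α_3 = 2: Horner steps 3 → 2, so m(2) = 2.
  α_4 = 3: Horner steps 3 → 5, so m(3) = 5.
  α_5 = 5: Horner steps 3 → 0, so m(5) = 0.
Codeword c = [9, 4, 2, 5, 0] ∈ F_11^5.


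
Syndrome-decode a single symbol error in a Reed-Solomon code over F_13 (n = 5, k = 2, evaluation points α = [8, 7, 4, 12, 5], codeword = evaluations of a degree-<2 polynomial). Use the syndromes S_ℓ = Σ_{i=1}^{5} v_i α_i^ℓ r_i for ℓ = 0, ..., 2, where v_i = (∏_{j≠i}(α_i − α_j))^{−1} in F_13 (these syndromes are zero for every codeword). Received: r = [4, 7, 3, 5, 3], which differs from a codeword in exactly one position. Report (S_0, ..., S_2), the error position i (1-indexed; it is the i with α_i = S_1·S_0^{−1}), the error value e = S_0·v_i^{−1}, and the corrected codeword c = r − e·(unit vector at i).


S = (12, 8, 1), error at position 5, error magnitude e = 3, c = [4, 7, 3, 5, 0].

Step 1: column multipliers v_i = (∏_{j≠i}(α_i − α_j))^{−1} mod 13.
  i = 1 (α = 8): (8−7)(8−4)(8−12)(8−5) = 1·4·(−4)·3 = −48 ≡ 4, so v_1 = 4^{−1} = 10 (mod 13).
  i = 2 (α = 7): (7−8)(7−4)(7−12)(7−5) = (−1)·3·(−5)·2 = 30 ≡ 4, so v_2 = 4^{−1} = 10 (mod 13).
  i = 3 (α = 4): (4−8)(4−7)(4−12)(4−5) = (−4)·(−3)·(−8)·(−1) = 96 ≡ 5, so v_3 = 5^{−1} = 8 (mod 13).
  i = 4 (α = 12): (12−8)(12−7)(12−4)(12−5) = 4·5·8·7 = 1120 ≡ 2, so v_4 = 2^{−1} = 7 (mod 13).
  i = 5 (α = 5): (5−8)(5−7)(5−4)(5−12) = (−3)·(−2)·1·(−7) = −42 ≡ 10, so v_5 = 10^{−1} = 4 (mod 13).
  v = [10, 10, 8, 7, 4].
Step 2: syndromes of r = [4, 7, 3, 5, 3] (all sums mod 13).
  S_0 = Σ v_i r_i = 10·4 + 10·7 + 8·3 + 7·5 + 4·3 = 181 ≡ 12.
  S_1 = Σ v_i α_i r_i = 10·8·4 + 10·7·7 + 8·4·3 + 7·12·5 + 4·5·3 = 1386 ≡ 8.
  α_i^2 mod 13 = [12, 10, 3, 1, 12].
  S_2 = Σ v_i α_i^2 r_i = 10·12·4 + 10·10·7 + 8·3·3 + 7·1·5 + 4·12·3 = 1431 ≡ 1.
  S = (12, 8, 1) ≠ 0, so r is not a codeword (an error is present).
Step 3: locate the error. For a single error e at position i, S_ℓ = v_i·e·α_i^ℓ, so α_err = S_1/S_0.
  S_0^{−1} = 12^{−1} = 12 (mod 13), so α_err = 8·12 = 96 ≡ 5 = α_5. Error position i = 5.
  Consistency check: S_2/S_1 = 1·5 = 5 ≡ 5 = α_err ✓ (single-error assumption holds).
Step 4: error magnitude e = S_0/v_5 = S_0·∏_{j≠5}(α_5 − α_j) = 12·10 = 120 ≡ 3 (mod 13).
Step 5: correct position 5: c_5 = r_5 − e = 3 − 3 ≡ 0 (mod 13). Hence c = [4, 7, 3, 5, 0].
  Check: interpolating c through the α_i gives m(x) = 2 + 10·x (degree < 2) with m(α_i) = c_i for every i, so c is indeed a codeword.


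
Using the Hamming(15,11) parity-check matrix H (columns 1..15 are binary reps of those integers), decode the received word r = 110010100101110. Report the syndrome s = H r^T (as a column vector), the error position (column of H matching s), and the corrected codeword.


s = (0, 1, 0, 0)^T, error position = 4, corrected codeword c = 110110100101110

Compute s = H r^T mod 2 one row at a time:
  s_1 = 0 + 0 + 1 + 0 + 1 + 1 + 1 + 0 = 4 ≡ 0 (mod 2).
  s_2 = 0 + 1 + 0 + 1 + 1 + 1 + 1 + 0 = 5 ≡ 1 (mod 2).
  s_3 = 1 + 0 + 0 + 1 + 1 + 0 + 1 + 0 = 4 ≡ 0 (mod 2).
  s_4 = 1 + 0 + 1 + 1 + 0 + 0 + 1 + 0 = 4 ≡ 0 (mod 2).
s = (0, 1, 0, 0)^T — this equals column 4 of H (binary 0100), so error is at position 4.
Correct: flip bit 4 of r = 110010100101110 to get c = 110110100101110.


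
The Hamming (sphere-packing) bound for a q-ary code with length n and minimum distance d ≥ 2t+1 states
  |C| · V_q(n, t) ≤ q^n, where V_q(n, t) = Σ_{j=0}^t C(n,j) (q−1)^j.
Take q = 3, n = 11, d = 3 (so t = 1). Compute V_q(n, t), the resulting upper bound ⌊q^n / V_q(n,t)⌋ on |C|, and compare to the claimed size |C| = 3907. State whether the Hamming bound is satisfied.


V_q(n, t) = 23, q^n = 177147, Hamming bound = 7702, |C| = 3907 ≤ bound (satisfied).

Step 1: Compute V_q(n, t) = Σ_{j=0}^1 C(n, j) (q−1)^j.
  j = 0: C(11,0)·(2)^0 = 1·1 = 1.
  j = 1: C(11,1)·(2)^1 = 11·2 = 22.
  V_q(n, t) = 1 + 22 = 23.
Step 2: q^n = 3^11 = 177147.
Step 3: Hamming bound ⌊q^n / V_q(n,t)⌋ = ⌊177147/23⌋ = 7702.
Step 4: Compare |C| = 3907 to 7702: satisfied.
The claimed |C| lies below the Hamming bound.


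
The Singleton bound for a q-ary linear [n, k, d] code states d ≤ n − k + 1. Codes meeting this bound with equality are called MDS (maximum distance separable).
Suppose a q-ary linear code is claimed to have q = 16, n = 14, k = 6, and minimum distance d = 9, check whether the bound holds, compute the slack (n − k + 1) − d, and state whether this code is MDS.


Singleton RHS = n − k + 1 = 9, slack = 0, bound satisfied, MDS.

Singleton bound: d ≤ n − k + 1.
Here n = 14, k = 6, so n − k + 1 = 9.
Given d = 9, check d ≤ 9: YES.
Slack = (n − k + 1) − d = 0.
The code is MDS (slack = 0).
Description: the claimed parameters are [14, 6, 9]_16; such a code would be MDS (meets Singleton bound).


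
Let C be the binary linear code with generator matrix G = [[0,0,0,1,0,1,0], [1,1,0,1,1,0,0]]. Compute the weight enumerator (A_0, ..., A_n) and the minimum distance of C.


Weight distribution: A_0 = 1, A_2 = 1, A_4 = 2. Minimum distance d = 2.

Enumerate all 2^2 = 4 messages m ∈ F_2^2.
For each, compute codeword c = mG in F_2^7, then tally its weight.
  m = 00 → c = 0000000, weight = 0.
  m = 10 → c = 0001010, weight = 2.
  m = 01 → c = 1101100, weight = 4.
  m = 11 → c = 1100110, weight = 4.
Tally weights:
  weight 0: 1 codewords.
  weight 2: 1 codewords.
  weight 4: 2 codewords.
Minimum distance d = smallest w > 0 with A_w > 0 = 2.
Sanity: Σ A_w = 4 = 2^2 = 4 ✓.


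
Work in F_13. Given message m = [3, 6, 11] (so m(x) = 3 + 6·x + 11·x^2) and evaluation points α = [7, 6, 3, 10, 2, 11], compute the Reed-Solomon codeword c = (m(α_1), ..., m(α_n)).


c = [12, 6, 3, 6, 7, 9]

Message polynomial: m(x) = 3 + 6·x + 11·x^2 (mod 13).
For each evaluation point α_i, compute m(α_i) mod 13:
  α_1 = 7: Horner steps 11 → 5 → 12, so m(7) = 12.
  α_2 = 6: Horner steps 11 → 7 → 6, so m(6) = 6.
  α_3 = 3: Horner steps 11 → 0 → 3, so m(3) = 3.
  α_4 = 10: Horner steps 11 → 12 → 6, so m(10) = 6.
  α_5 = 2: Horner steps 11 → 2 → 7, so m(2) = 7.
  α_6 = 11: Horner steps 11 → 10 → 9, so m(11) = 9.
Codeword c = [12, 6, 3, 6, 7, 9] ∈ F_13^6.


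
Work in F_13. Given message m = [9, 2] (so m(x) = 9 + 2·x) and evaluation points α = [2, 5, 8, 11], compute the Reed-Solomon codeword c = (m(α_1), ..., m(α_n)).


c = [0, 6, 12, 5]

Message polynomial: m(x) = 9 + 2·x (mod 13).
For each evaluation point α_i, compute m(α_i) mod 13:
  α_1 = 2: Horner steps 2 → 0, so m(2) = 0.
  α_2 = 5: Horner steps 2 → 6, so m(5) = 6.
  α_3 = 8: Horner steps 2 → 12, so m(8) = 12.
  α_4 = 11: Horner steps 2 → 5, so m(11) = 5.
Codeword c = [0, 6, 12, 5] ∈ F_13^4.


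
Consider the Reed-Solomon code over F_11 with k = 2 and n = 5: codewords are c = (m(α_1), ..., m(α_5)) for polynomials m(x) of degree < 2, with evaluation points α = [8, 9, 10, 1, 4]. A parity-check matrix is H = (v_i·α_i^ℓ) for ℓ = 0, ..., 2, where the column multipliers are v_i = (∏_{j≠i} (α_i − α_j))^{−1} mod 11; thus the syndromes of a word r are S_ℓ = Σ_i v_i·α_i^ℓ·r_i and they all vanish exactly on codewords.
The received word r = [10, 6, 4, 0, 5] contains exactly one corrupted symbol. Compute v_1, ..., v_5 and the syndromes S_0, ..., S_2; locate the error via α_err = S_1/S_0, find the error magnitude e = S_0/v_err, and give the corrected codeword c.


S = (2, 5, 7), error at position 1, error magnitude e = 2, c = [8, 6, 4, 0, 5].

Step 1: column multipliers v_i = (∏_{j≠i}(α_i − α_j))^{−1} mod 11.
  i = 1 (α = 8): (8−9)(8−10)(8−1)(8−4) = (−1)·(−2)·7·4 = 56 ≡ 1, so v_1 = 1^{−1} = 1 (mod 11).
  i = 2 (α = 9): (9−8)(9−10)(9−1)(9−4) = 1·(−1)·8·5 = −40 ≡ 4, so v_2 = 4^{−1} = 3 (mod 11).
  i = 3 (α = 10): (10−8)(10−9)(10−1)(10−4) = 2·1·9·6 = 108 ≡ 9, so v_3 = 9^{−1} = 5 (mod 11).
  i = 4 (α = 1): (1−8)(1−9)(1−10)(1−4) = (−7)·(−8)·(−9)·(−3) = 1512 ≡ 5, so v_4 = 5^{−1} = 9 (mod 11).
  i = 5 (α = 4): (4−8)(4−9)(4−10)(4−1) = (−4)·(−5)·(−6)·3 = −360 ≡ 3, so v_5 = 3^{−1} = 4 (mod 11).
  v = [1, 3, 5, 9, 4].
Step 2: syndromes of r = [10, 6, 4, 0, 5] (all sums mod 11).
  S_0 = Σ v_i r_i = 1·10 + 3·6 + 5·4 + 9·0 + 4·5 = 68 ≡ 2.
  S_1 = Σ v_i α_i r_i = 1·8·10 + 3·9·6 + 5·10·4 + 9·1·0 + 4·4·5 = 522 ≡ 5.
  α_i^2 mod 11 = [9, 4, 1, 1, 5].
  S_2 = Σ v_i α_i^2 r_i = 1·9·10 + 3·4·6 + 5·1·4 + 9·1·0 + 4·5·5 = 282 ≡ 7.
  S = (2, 5, 7) ≠ 0, so r is not a codeword (an error is present).
Step 3: locate the error. For a single error e at position i, S_ℓ = v_i·e·α_i^ℓ, so α_err = S_1/S_0.
  S_0^{−1} = 2^{−1} = 6 (mod 11), so α_err = 5·6 = 30 ≡ 8 = α_1. Error position i = 1.
  Consistency check: S_2/S_1 = 7·9 = 63 ≡ 8 = α_err ✓ (single-error assumption holds).
Step 4: error magnitude e = S_0/v_1 = S_0·∏_{j≠1}(α_1 − α_j) = 2·1 = 2 ≡ 2 (mod 11).
Step 5: correct position 1: c_1 = r_1 − e = 10 − 2 ≡ 8 (mod 11). Hence c = [8, 6, 4, 0, 5].
  Check: interpolating c through the α_i gives m(x) = 2 + 9·x (degree < 2) with m(α_i) = c_i for every i, so c is indeed a codeword.


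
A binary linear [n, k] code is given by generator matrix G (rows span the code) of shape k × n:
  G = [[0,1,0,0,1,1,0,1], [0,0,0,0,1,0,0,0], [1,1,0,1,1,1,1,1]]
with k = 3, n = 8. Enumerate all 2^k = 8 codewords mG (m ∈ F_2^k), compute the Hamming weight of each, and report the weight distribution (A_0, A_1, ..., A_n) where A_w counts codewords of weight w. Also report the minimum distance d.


Weight distribution: A_0 = 1, A_1 = 1, A_3 = 2, A_4 = 2, A_6 = 1, A_7 = 1. Minimum distance d = 1.

Enumerate all 2^3 = 8 messages m ∈ F_2^3.
For each, compute codeword c = mG in F_2^8, then tally its weight.
  m = 000 → c = 00000000, weight = 0.
  m = 100 → c = 01001101, weight = 4.
  m = 010 → c = 00001000, weight = 1.
  m = 110 → c = 01000101, weight = 3.
  m = 001 → c = 11011111, weight = 7.
  m = 101 → c = 10010010, weight = 3.
  m = 011 → c = 11010111, weight = 6.
  m = 111 → c = 10011010, weight = 4.
Tally weights:
  weight 0: 1 codewords.
  weight 1: 1 codewords.
  weight 3: 2 codewords.
  weight 4: 2 codewords.
  weight 6: 1 codewords.
  weight 7: 1 codewords.
Minimum distance d = smallest w > 0 with A_w > 0 = 1.
Sanity: Σ A_w = 8 = 2^3 = 8 ✓.


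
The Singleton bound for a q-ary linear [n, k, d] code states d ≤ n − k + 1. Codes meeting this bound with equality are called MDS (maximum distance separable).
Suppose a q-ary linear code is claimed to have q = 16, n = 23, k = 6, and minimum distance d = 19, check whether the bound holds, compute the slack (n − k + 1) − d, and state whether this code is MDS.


Singleton RHS = n − k + 1 = 18, slack = -1, bound violated (no such code; not MDS).

Singleton bound: d ≤ n − k + 1.
Here n = 23, k = 6, so n − k + 1 = 18.
Given d = 19, check d ≤ 18: NO.
Slack = (n − k + 1) − d = -1.
The slack is negative: d = 19 exceeds n − k + 1 = 18 by 1, so the Singleton bound is violated and no linear [23, 6, 19]_16 code can exist. In particular it is not MDS (MDS requires d = n − k + 1 exactly).
Description: the claimed parameters are [23, 6, 19]_16; such a code would be impossible (violates the Singleton bound).


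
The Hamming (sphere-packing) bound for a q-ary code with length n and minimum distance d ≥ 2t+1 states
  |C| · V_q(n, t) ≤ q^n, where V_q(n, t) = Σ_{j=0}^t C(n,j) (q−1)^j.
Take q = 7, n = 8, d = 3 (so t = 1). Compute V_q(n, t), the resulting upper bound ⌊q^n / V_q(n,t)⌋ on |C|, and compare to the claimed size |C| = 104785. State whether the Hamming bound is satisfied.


V_q(n, t) = 49, q^n = 5764801, Hamming bound = 117649, |C| = 104785 ≤ bound (satisfied).

Step 1: Compute V_q(n, t) = Σ_{j=0}^1 C(n, j) (q−1)^j.
  j = 0: C(8,0)·(6)^0 = 1·1 = 1.
  j = 1: C(8,1)·(6)^1 = 8·6 = 48.
  V_q(n, t) = 1 + 48 = 49.
Step 2: q^n = 7^8 = 5764801.
Step 3: Hamming bound ⌊q^n / V_q(n,t)⌋ = ⌊5764801/49⌋ = 117649.
Step 4: Compare |C| = 104785 to 117649: satisfied.
The claimed |C| lies below the Hamming bound.


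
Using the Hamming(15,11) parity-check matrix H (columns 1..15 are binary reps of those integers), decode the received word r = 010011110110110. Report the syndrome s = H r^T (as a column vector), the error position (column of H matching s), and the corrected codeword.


s = (1, 1, 0, 0)^T, error position = 12, corrected codeword c = 010011110111110

Compute s = H r^T mod 2 one row at a time:
  s_1 = 1 + 0 + 1 + 1 + 0 + 1 + 1 + 0 = 5 ≡ 1 (mod 2).
  s_2 = 0 + 1 + 1 + 1 + 0 + 1 + 1 + 0 = 5 ≡ 1 (mod 2).
  s_3 = 1 + 0 + 1 + 1 + 1 + 1 + 1 + 0 = 6 ≡ 0 (mod 2).
  s_4 = 0 + 0 + 1 + 1 + 0 + 1 + 1 + 0 = 4 ≡ 0 (mod 2).
s = (1, 1, 0, 0)^T — this equals column 12 of H (binary 1100), so error is at position 12.
Correct: flip bit 12 of r = 010011110110110 to get c = 010011110111110.


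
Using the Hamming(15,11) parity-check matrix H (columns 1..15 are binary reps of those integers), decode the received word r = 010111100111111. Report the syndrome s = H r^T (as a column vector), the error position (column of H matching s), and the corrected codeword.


s = (0, 0, 1, 1)^T, error position = 3, corrected codeword c = 011111100111111

Compute s = H r^T mod 2 one row at a time:
  s_1 = 0 + 0 + 1 + 1 + 1 + 1 + 1 + 1 = 6 ≡ 0 (mod 2).
  s_2 = 1 + 1 + 1 + 1 + 1 + 1 + 1 + 1 = 8 ≡ 0 (mod 2).
  s_3 = 1 + 0 + 1 + 1 + 1 + 1 + 1 + 1 = 7 ≡ 1 (mod 2).
  s_4 = 0 + 0 + 1 + 1 + 0 + 1 + 1 + 1 = 5 ≡ 1 (mod 2).
s = (0, 0, 1, 1)^T — this equals column 3 of H (binary 0011), so error is at position 3.
Correct: flip bit 3 of r = 010111100111111 to get c = 011111100111111.


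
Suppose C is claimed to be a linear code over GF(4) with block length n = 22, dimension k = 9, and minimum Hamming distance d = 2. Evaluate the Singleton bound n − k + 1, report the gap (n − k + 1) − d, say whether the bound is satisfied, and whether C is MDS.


Singleton RHS = n − k + 1 = 14, slack = 12, bound satisfied, not MDS.

Singleton bound: d ≤ n − k + 1.
Here n = 22, k = 9, so n − k + 1 = 14.
Given d = 2, check d ≤ 14: YES.
Slack = (n − k + 1) − d = 12.
The code is NOT MDS (slack = 12 > 0).
Description: the claimed parameters are [22, 9, 2]_4; such a code would be non-MDS.


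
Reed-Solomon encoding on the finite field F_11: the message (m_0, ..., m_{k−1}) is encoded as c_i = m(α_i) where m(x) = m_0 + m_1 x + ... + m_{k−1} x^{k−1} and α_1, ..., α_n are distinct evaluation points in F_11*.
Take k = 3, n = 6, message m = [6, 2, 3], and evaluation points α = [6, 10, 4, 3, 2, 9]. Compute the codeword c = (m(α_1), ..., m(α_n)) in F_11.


c = [5, 7, 7, 6, 0, 3]

Message polynomial: m(x) = 6 + 2·x + 3·x^2 (mod 11).
For each evaluation point α_i, compute m(α_i) mod 11:
  α_1 = 6: Horner steps 3 → 9 → 5, so m(6) = 5.
  α_2 = 10: Horner steps 3 → 10 → 7, so m(10) = 7.
  α_3 = 4: Horner steps 3 → 3 → 7, so m(4) = 7.
  α_4 = 3: Horner steps 3 → 0 → 6, so m(3) = 6.
  α_5 = 2: Horner steps 3 → 8 → 0, so m(2) = 0.
  α_6 = 9: Horner steps 3 → 7 → 3, so m(9) = 3.
Codeword c = [5, 7, 7, 6, 0, 3] ∈ F_11^6.


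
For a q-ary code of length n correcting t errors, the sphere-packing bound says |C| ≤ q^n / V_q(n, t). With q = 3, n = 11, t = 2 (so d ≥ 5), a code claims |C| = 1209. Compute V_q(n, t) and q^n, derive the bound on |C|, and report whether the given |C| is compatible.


V_q(n, t) = 243, q^n = 177147, Hamming bound = 729, |C| = 1209 > bound (violated).

Step 1: Compute V_q(n, t) = Σ_{j=0}^2 C(n, j) (q−1)^j.
  j = 0: C(11,0)·(2)^0 = 1·1 = 1.
  j = 1: C(11,1)·(2)^1 = 11·2 = 22.
  j = 2: C(11,2)·(2)^2 = 55·4 = 220.
  V_q(n, t) = 1 + 22 + 220 = 243.
Step 2: q^n = 3^11 = 177147.
Step 3: Hamming bound ⌊q^n / V_q(n,t)⌋ = ⌊177147/243⌋ = 729.
Step 4: Compare |C| = 1209 to 729: violated.
The claimed |C| lies above the Hamming bound, so no 3-ary code of length 11 with d ≥ 5 can have 1209 codewords.


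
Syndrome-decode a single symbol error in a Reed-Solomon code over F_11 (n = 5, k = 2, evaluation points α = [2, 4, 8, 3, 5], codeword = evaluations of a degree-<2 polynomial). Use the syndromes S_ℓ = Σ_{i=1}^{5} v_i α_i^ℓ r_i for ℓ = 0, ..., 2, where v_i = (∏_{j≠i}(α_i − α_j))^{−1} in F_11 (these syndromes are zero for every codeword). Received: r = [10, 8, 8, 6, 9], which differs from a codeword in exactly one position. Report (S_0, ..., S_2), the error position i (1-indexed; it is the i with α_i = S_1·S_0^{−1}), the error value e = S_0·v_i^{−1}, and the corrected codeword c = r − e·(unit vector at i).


S = (9, 3, 1), error at position 2, error magnitude e = 6, c = [10, 2, 8, 6, 9].

Step 1: column multipliers v_i = (∏_{j≠i}(α_i − α_j))^{−1} mod 11.
  i = 1 (α = 2): (2−4)(2−8)(2−3)(2−5) = (−2)·(−6)·(−1)·(−3) = 36 ≡ 3, so v_1 = 3^{−1} = 4 (mod 11).
  i = 2 (α = 4): (4−2)(4−8)(4−3)(4−5) = 2·(−4)·1·(−1) = 8 ≡ 8, so v_2 = 8^{−1} = 7 (mod 11).
  i = 3 (α = 8): (8−2)(8−4)(8−3)(8−5) = 6·4·5·3 = 360 ≡ 8, so v_3 = 8^{−1} = 7 (mod 11).
  i = 4 (α = 3): (3−2)(3−4)(3−8)(3−5) = 1·(−1)·(−5)·(−2) = −10 ≡ 1, so v_4 = 1^{−1} = 1 (mod 11).
  i = 5 (α = 5): (5−2)(5−4)(5−8)(5−3) = 3·1·(−3)·2 = −18 ≡ 4, so v_5 = 4^{−1} = 3 (mod 11).
  v = [4, 7, 7, 1, 3].
Step 2: syndromes of r = [10, 8, 8, 6, 9] (all sums mod 11).
  S_0 = Σ v_i r_i = 4·10 + 7·8 + 7·8 + 1·6 + 3·9 = 185 ≡ 9.
  S_1 = Σ v_i α_i r_i = 4·2·10 + 7·4·8 + 7·8·8 + 1·3·6 + 3·5·9 = 905 ≡ 3.
  α_i^2 mod 11 = [4, 5, 9, 9, 3].
  S_2 = Σ v_i α_i^2 r_i = 4·4·10 + 7·5·8 + 7·9·8 + 1·9·6 + 3·3·9 = 1079 ≡ 1.
  S = (9, 3, 1) ≠ 0, so r is not a codeword (an error is present).
Step 3: locate the error. For a single error e at position i, S_ℓ = v_i·e·α_i^ℓ, so α_err = S_1/S_0.
  S_0^{−1} = 9^{−1} = 5 (mod 11), so α_err = 3·5 = 15 ≡ 4 = α_2. Error position i = 2.
  Consistency check: S_2/S_1 = 1·4 = 4 ≡ 4 = α_err ✓ (single-error assumption holds).
Step 4: error magnitude e = S_0/v_2 = S_0·∏_{j≠2}(α_2 − α_j) = 9·8 = 72 ≡ 6 (mod 11).
Step 5: correct position 2: c_2 = r_2 − e = 8 − 6 ≡ 2 (mod 11). Hence c = [10, 2, 8, 6, 9].
  Check: interpolating c through the α_i gives m(x) = 7 + 7·x (degree < 2) with m(α_i) = c_i for every i, so c is indeed a codeword.
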